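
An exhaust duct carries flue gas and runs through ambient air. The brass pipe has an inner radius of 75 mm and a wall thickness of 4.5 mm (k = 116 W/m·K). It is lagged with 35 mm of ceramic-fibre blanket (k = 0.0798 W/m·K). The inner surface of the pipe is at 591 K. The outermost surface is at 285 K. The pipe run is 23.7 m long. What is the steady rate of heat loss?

Q ≈ 9970 W

Treating each annulus and film as a series resistance:
R_brass pipe wall = ln(79.5/75)/(2π×116×23.7) = 3.373×10^-6 K/W
R_ceramic-fibre blanket = ln(114.5/79.5)/(2π×0.0798×23.7) = 0.0307 K/W
R_total = 0.0307 K/W
Q = ΔT/R_total = 306/0.0307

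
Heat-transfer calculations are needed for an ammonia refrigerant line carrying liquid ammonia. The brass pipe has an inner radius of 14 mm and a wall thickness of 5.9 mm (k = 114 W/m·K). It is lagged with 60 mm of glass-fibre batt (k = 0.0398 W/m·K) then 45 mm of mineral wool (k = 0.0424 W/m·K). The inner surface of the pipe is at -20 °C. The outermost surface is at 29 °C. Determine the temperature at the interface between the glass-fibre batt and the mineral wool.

T ≈ 17.6 °C

Per-layer cylindrical resistances, series-summed:
R_brass pipe wall = ln(19.9/14)/(2π×114×1) = 4.91×10^-4 K/W
R_glass-fibre batt = ln(79.9/19.9)/(2π×0.0398×1) = 5.559 K/W
R_mineral wool = ln(124.9/79.9)/(2π×0.0424×1) = 1.677 K/W
R_total = 7.236 K/W
Q = ΔT/R_total = 49/7.236
Q = 6.77 W/m
T_interface = T_inner + Q·ΣR(inner→interface) = -20 + 6.77×5.559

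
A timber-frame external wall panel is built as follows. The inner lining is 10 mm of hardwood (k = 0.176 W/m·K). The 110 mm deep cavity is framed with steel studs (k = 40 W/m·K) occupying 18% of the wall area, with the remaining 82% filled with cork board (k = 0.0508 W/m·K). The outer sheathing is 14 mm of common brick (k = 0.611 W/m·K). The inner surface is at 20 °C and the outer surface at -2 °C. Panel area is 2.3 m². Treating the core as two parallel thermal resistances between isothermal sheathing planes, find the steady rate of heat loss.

Sheathing layers in series; stud and cavity paths in parallel between them.
R_inner = 0.01/(0.176×2.3) = 0.0247 K/W
R_stud  = 0.11/(40×0.18×2.3) = 0.006643 K/W
R_cav   = 0.11/(0.0508×0.82×2.3) = 1.148 K/W
1/R_core = 1/R_stud + 1/R_cav → R_core = 0.006604 K/W
R_outer = 0.014/(0.611×2.3) = 0.009962 K/W
R_total = 0.04127 K/W
Q = ΔT/R_total = 22/0.04127

Q ≈ 533 W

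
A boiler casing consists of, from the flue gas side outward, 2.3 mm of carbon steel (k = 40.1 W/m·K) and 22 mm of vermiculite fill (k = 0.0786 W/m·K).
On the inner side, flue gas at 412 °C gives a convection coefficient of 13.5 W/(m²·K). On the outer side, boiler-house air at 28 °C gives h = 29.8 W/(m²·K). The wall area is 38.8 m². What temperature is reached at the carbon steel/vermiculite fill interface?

T ≈ 339 °C

Series thermal resistances:
R_inner film = 1/(h_i·A) = 1/(13.5×38.8) = 0.001909 K/W
R_carbon steel = L/(kA) = 0.0023/(40.1×38.8) = 1.478×10^-6 K/W
R_vermiculite fill = L/(kA) = 0.022/(0.0786×38.8) = 0.007214 K/W
R_outer film = 1/(h_o·A) = 1/(29.8×38.8) = 8.649×10^-4 K/W
R_total = 0.009989 K/W;  Q = ΔT/R_total = 384/0.009989 = 38440 W
T_interface = T_inner − Q·ΣR(inner→interface) = 412 − 38400×0.001911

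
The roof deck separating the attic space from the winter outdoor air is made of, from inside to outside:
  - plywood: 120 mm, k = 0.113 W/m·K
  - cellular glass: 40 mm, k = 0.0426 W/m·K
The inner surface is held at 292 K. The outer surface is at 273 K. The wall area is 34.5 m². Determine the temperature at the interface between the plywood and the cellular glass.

T ≈ 282 K

Treating each layer as a thermal resistance in series:
R_plywood = L/(kA) = 0.12/(0.113×34.5) = 0.03078 K/W
R_cellular glass = L/(kA) = 0.04/(0.0426×34.5) = 0.02722 K/W
R_total = 0.058 K/W;  Q = ΔT/R_total = 19/0.058 = 327.6 W
T_interface = T_inner − Q·ΣR(inner→interface) = 292 − 328×0.03078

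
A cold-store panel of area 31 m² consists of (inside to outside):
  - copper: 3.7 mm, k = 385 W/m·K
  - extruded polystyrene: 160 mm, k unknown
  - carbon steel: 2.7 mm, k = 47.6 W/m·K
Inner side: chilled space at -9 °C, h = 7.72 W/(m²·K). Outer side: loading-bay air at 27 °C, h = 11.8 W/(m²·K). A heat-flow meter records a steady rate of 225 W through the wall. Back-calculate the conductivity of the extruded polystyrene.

k ≈ 0.0337 W/(m·K)

Thermal resistances in series:
R_inner film = 1/(h_i·A) = 1/(7.72×31) = 0.004179 K/W
R_copper = L/(kA) = 0.0037/(385×31) = 3.1×10^-7 K/W
R_carbon steel = L/(kA) = 0.0027/(47.6×31) = 1.83×10^-6 K/W
R_outer film = 1/(h_o·A) = 1/(11.8×31) = 0.002734 K/W
Sum of known resistances R_other = 0.006914 K/W
Total R = ΔT/Q = 36/225 = 0.16 K/W
R_extruded polystyrene = R_total − R_other = 0.1531 K/W
k = L/(R·A) = 0.16/(0.1531×31)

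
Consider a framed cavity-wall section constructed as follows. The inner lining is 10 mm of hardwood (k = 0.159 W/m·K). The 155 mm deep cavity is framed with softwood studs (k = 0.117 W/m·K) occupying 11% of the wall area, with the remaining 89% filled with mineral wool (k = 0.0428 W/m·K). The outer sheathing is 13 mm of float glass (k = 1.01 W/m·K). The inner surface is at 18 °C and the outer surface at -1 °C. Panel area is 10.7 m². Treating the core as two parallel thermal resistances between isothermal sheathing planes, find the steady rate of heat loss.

Q ≈ 65.2 W

Sheathing layers in series; stud and cavity paths in parallel between them.
R_inner = 0.01/(0.159×10.7) = 0.005878 K/W
R_stud  = 0.155/(0.117×0.11×10.7) = 1.126 K/W
R_cav   = 0.155/(0.0428×0.89×10.7) = 0.3803 K/W
1/R_core = 1/R_stud + 1/R_cav → R_core = 0.2843 K/W
R_outer = 0.013/(1.01×10.7) = 0.001203 K/W
R_total = 0.2913 K/W
Q = ΔT/R_total = 19/0.2913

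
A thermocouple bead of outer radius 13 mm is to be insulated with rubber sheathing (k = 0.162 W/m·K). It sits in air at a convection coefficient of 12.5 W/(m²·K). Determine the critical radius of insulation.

r_cr ≈ 25.9 mm

For a sphere r_cr = 2k/h = 2×0.162/12.5
r_cr = 25.9 mm; since the bare radius (13 mm) is below r_cr, adding a thin layer of insulation will *increase* heat loss.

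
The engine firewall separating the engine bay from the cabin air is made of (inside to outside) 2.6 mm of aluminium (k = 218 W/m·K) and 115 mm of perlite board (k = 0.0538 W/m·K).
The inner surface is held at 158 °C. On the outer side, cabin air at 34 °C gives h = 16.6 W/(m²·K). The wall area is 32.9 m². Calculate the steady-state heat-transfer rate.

Treating each layer as a thermal resistance in series:
R_aluminium = L/(kA) = 0.0026/(218×32.9) = 3.625×10^-7 K/W
R_perlite board = L/(kA) = 0.115/(0.0538×32.9) = 0.06497 K/W
R_outer film = 1/(h_o·A) = 1/(16.6×32.9) = 0.001831 K/W
R_total = 0.0668 K/W
Q = ΔT / R_total = 124 / 0.0668

Q ≈ 1860 W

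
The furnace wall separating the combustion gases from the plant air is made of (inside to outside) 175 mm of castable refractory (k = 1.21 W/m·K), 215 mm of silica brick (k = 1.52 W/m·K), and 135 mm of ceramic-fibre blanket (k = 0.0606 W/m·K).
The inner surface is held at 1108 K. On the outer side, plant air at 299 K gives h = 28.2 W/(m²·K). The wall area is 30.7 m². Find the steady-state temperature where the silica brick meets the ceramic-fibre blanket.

Series thermal resistances:
R_castable refractory = L/(kA) = 0.175/(1.21×30.7) = 0.004711 K/W
R_silica brick = L/(kA) = 0.215/(1.52×30.7) = 0.004607 K/W
R_ceramic-fibre blanket = L/(kA) = 0.135/(0.0606×30.7) = 0.07256 K/W
R_outer film = 1/(h_o·A) = 1/(28.2×30.7) = 0.001155 K/W
R_total = 0.08304 K/W;  Q = ΔT/R_total = 809/0.08304 = 9743 W
T_interface = T_inner − Q·ΣR(inner→interface) = 1108 − 9740×0.009318

T ≈ 1020 K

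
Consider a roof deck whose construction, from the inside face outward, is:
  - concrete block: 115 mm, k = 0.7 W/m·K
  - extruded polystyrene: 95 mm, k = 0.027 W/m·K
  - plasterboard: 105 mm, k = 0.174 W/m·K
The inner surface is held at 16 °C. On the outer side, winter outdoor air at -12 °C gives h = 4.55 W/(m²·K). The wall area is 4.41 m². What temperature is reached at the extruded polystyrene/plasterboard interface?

Using the resistance-network approach (series):
R_concrete block = L/(kA) = 0.115/(0.7×4.41) = 0.03725 K/W
R_extruded polystyrene = L/(kA) = 0.095/(0.027×4.41) = 0.7979 K/W
R_plasterboard = L/(kA) = 0.105/(0.174×4.41) = 0.1368 K/W
R_outer film = 1/(h_o·A) = 1/(4.55×4.41) = 0.04984 K/W
R_total = 1.022 K/W;  Q = ΔT/R_total = 28/1.022 = 27.4 W
T_interface = T_inner − Q·ΣR(inner→interface) = 16 − 27.4×0.8351

T ≈ -6.88 °C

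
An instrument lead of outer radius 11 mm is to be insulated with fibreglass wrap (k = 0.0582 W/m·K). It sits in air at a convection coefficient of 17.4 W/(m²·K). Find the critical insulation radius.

For a cylinder r_cr = k/h = 0.0582/17.4
r_cr = 3.34 mm; since the bare radius (11 mm) is above r_cr, any added insulation will reduce heat loss.

r_cr ≈ 3.34 mm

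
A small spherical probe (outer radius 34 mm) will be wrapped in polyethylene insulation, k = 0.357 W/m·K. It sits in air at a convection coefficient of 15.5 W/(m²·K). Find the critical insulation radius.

r_cr ≈ 46.1 mm

For a sphere r_cr = 2k/h = 2×0.357/15.5
r_cr = 46.1 mm; since the bare radius (34 mm) is below r_cr, adding a thin layer of insulation will *increase* heat loss.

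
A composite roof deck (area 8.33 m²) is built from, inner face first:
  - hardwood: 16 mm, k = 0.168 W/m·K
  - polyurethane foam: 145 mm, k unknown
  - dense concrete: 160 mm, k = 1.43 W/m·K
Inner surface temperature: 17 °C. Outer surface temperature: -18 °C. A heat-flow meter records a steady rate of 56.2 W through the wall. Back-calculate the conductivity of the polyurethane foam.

k ≈ 0.0291 W/(m·K)

Treating each layer as a thermal resistance in series:
R_hardwood = L/(kA) = 0.016/(0.168×8.33) = 0.01143 K/W
R_dense concrete = L/(kA) = 0.16/(1.43×8.33) = 0.01343 K/W
Sum of known resistances R_other = 0.02487 K/W
Total R = ΔT/Q = 35/56.2 = 0.6228 K/W
R_polyurethane foam = R_total − R_other = 0.5979 K/W
k = L/(R·A) = 0.145/(0.5979×8.33)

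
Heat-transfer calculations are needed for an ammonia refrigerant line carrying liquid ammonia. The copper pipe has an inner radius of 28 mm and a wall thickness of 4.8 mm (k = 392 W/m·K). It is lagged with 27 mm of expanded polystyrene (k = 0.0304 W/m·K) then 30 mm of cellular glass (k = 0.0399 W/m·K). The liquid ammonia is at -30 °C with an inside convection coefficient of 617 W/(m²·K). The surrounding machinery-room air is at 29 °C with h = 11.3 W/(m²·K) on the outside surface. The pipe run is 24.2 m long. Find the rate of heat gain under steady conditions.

Q ≈ 289 W

Cylindrical conduction, so R = ln(r₂/r₁)/(2πkL) per layer, in series:
R_inner film = 1/(h_i·2πr₁L) = 1/(617×2π×0.028×24.2) = 3.807×10^-4 K/W
R_copper pipe wall = ln(32.8/28)/(2π×392×24.2) = 2.655×10^-6 K/W
R_expanded polystyrene = ln(59.8/32.8)/(2π×0.0304×24.2) = 0.1299 K/W
R_cellular glass = ln(89.8/59.8)/(2π×0.0399×24.2) = 0.06702 K/W
R_outer film = 1/(h_o·2πr_oL) = 1/(11.3×2π×0.0898×24.2) = 0.006481 K/W
R_total = 0.2038 K/W
Q = ΔT/R_total = 59/0.2038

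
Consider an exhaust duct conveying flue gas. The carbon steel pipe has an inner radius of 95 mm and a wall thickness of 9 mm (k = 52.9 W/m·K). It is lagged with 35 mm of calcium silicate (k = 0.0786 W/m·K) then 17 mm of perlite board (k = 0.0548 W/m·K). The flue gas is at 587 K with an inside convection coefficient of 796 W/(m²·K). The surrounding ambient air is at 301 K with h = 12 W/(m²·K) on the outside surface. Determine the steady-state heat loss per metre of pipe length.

Per-layer cylindrical resistances, series-summed:
R_inner film = 1/(h_i·2πr₁L) = 1/(796×2π×0.095×1) = 0.002105 K/W
R_carbon steel pipe wall = ln(104/95)/(2π×52.9×1) = 2.723×10^-4 K/W
R_calcium silicate = ln(139/104)/(2π×0.0786×1) = 0.5874 K/W
R_perlite board = ln(156/139)/(2π×0.0548×1) = 0.3351 K/W
R_outer film = 1/(h_o·2πr_oL) = 1/(12×2π×0.156×1) = 0.08502 K/W
R_total = 1.01 K/W
Q = ΔT/R_total = 286/1.01

q′ ≈ 283 W/m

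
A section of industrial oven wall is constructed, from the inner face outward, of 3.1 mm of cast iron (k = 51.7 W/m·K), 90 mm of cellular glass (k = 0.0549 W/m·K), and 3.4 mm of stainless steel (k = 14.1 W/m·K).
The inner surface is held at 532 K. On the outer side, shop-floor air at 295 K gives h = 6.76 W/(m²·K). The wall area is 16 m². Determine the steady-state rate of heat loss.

Series thermal resistances:
R_cast iron = L/(kA) = 0.0031/(51.7×16) = 3.748×10^-6 K/W
R_cellular glass = L/(kA) = 0.09/(0.0549×16) = 0.1025 K/W
R_stainless steel = L/(kA) = 0.0034/(14.1×16) = 1.507×10^-5 K/W
R_outer film = 1/(h_o·A) = 1/(6.76×16) = 0.009246 K/W
R_total = 0.1117 K/W
Q = ΔT / R_total = 237 / 0.1117

Q ≈ 2120 W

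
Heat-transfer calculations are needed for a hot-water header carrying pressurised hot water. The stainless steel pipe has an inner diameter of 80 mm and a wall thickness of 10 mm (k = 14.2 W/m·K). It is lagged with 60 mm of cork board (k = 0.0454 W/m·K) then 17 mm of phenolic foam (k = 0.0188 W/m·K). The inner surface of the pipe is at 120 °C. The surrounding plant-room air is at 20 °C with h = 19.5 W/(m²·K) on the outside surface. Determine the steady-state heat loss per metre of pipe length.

For a radial system each layer contributes R = ln(r_out/r_in)/(2πkL); films add R = 1/(hA).
R_stainless steel pipe wall = ln(50/40)/(2π×14.2×1) = 0.002501 K/W
R_cork board = ln(110/50)/(2π×0.0454×1) = 2.764 K/W
R_phenolic foam = ln(127/110)/(2π×0.0188×1) = 1.217 K/W
R_outer film = 1/(h_o·2πr_oL) = 1/(19.5×2π×0.127×1) = 0.06427 K/W
R_total = 4.047 K/W
Q = ΔT/R_total = 100/4.047

q′ ≈ 24.7 W/m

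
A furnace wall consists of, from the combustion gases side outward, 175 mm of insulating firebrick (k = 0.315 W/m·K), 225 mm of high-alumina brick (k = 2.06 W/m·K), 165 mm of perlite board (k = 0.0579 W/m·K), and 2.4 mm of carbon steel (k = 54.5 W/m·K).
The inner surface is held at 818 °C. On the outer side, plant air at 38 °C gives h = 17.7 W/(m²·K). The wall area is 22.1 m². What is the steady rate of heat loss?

Series thermal resistances:
R_insulating firebrick = L/(kA) = 0.175/(0.315×22.1) = 0.02514 K/W
R_high-alumina brick = L/(kA) = 0.225/(2.06×22.1) = 0.004942 K/W
R_perlite board = L/(kA) = 0.165/(0.0579×22.1) = 0.1289 K/W
R_carbon steel = L/(kA) = 0.0024/(54.5×22.1) = 1.993×10^-6 K/W
R_outer film = 1/(h_o·A) = 1/(17.7×22.1) = 0.002556 K/W
R_total = 0.1616 K/W
Q = ΔT / R_total = 780 / 0.1616

Q ≈ 4830 W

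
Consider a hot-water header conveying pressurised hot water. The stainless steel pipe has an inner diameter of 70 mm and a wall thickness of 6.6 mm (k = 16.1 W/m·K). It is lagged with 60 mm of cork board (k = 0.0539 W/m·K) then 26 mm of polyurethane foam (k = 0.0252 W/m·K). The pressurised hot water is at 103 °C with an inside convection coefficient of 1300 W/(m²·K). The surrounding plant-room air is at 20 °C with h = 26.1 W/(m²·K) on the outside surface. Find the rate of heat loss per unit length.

q′ ≈ 20.1 W/m

Radial resistances (cylindrical: R_cond = ln(r_o/r_i)/(2πkL), R_conv = 1/(h·2πrL)):
R_inner film = 1/(h_i·2πr₁L) = 1/(1300×2π×0.035×1) = 0.003498 K/W
R_stainless steel pipe wall = ln(41.6/35)/(2π×16.1×1) = 0.001708 K/W
R_cork board = ln(101.6/41.6)/(2π×0.0539×1) = 2.637 K/W
R_polyurethane foam = ln(127.6/101.6)/(2π×0.0252×1) = 1.439 K/W
R_outer film = 1/(h_o·2πr_oL) = 1/(26.1×2π×0.1276×1) = 0.04779 K/W
R_total = 4.129 K/W
Q = ΔT/R_total = 83/4.129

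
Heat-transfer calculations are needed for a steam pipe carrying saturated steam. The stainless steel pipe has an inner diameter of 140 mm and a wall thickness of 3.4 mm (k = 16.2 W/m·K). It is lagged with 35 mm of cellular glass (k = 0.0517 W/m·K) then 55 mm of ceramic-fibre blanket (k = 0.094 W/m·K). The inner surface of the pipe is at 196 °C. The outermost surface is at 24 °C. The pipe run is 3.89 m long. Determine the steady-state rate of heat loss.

Per-layer cylindrical resistances, series-summed:
R_stainless steel pipe wall = ln(73.4/70)/(2π×16.2×3.89) = 1.198×10^-4 K/W
R_cellular glass = ln(108.4/73.4)/(2π×0.0517×3.89) = 0.3086 K/W
R_ceramic-fibre blanket = ln(163.4/108.4)/(2π×0.094×3.89) = 0.1786 K/W
R_total = 0.4873 K/W
Q = ΔT/R_total = 172/0.4873

Q ≈ 353 W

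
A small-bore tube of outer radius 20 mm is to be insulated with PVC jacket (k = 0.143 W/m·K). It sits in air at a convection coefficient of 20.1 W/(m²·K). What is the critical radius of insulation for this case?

For a cylinder r_cr = k/h = 0.143/20.1
r_cr = 7.11 mm; since the bare radius (20 mm) is above r_cr, any added insulation will reduce heat loss.

r_cr ≈ 7.11 mm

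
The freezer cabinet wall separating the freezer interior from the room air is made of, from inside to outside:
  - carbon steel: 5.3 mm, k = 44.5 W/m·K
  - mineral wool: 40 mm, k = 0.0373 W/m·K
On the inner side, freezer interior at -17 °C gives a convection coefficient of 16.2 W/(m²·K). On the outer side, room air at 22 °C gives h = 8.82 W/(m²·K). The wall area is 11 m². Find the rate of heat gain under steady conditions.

Using the resistance-network approach (series):
R_inner film = 1/(h_i·A) = 1/(16.2×11) = 0.005612 K/W
R_carbon steel = L/(kA) = 0.0053/(44.5×11) = 1.083×10^-5 K/W
R_mineral wool = L/(kA) = 0.04/(0.0373×11) = 0.09749 K/W
R_outer film = 1/(h_o·A) = 1/(8.82×11) = 0.01031 K/W
R_total = 0.1134 K/W
Q = ΔT / R_total = 39 / 0.1134

Q ≈ 344 W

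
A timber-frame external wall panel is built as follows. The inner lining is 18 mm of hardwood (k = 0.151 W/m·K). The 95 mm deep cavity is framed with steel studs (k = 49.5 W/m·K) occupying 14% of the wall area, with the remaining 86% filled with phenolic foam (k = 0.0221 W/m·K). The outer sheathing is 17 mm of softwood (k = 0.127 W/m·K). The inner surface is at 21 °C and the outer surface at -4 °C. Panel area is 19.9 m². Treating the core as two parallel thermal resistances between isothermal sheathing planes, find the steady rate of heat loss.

Q ≈ 1870 W

Sheathing layers in series; stud and cavity paths in parallel between them.
R_inner = 0.018/(0.151×19.9) = 0.00599 K/W
R_stud  = 0.095/(49.5×0.14×19.9) = 6.889×10^-4 K/W
R_cav   = 0.095/(0.0221×0.86×19.9) = 0.2512 K/W
1/R_core = 1/R_stud + 1/R_cav → R_core = 6.87×10^-4 K/W
R_outer = 0.017/(0.127×19.9) = 0.006727 K/W
R_total = 0.0134 K/W
Q = ΔT/R_total = 25/0.0134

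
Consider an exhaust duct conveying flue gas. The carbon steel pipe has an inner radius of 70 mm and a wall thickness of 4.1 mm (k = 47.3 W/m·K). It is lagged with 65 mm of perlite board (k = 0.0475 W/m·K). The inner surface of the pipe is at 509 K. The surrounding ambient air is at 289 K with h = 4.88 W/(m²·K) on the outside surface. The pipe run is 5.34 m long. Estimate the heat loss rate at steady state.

Q ≈ 501 W

Radial resistances (cylindrical: R_cond = ln(r_o/r_i)/(2πkL), R_conv = 1/(h·2πrL)):
R_carbon steel pipe wall = ln(74.1/70)/(2π×47.3×5.34) = 3.587×10^-5 K/W
R_perlite board = ln(139.1/74.1)/(2π×0.0475×5.34) = 0.3952 K/W
R_outer film = 1/(h_o·2πr_oL) = 1/(4.88×2π×0.1391×5.34) = 0.04391 K/W
R_total = 0.4391 K/W
Q = ΔT/R_total = 220/0.4391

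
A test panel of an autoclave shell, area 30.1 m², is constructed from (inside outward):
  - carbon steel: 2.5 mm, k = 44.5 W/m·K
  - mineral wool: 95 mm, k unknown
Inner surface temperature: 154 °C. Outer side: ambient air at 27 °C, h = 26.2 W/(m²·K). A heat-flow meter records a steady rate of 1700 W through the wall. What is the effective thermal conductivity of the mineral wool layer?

Model the wall as resistances in series:
R_carbon steel = L/(kA) = 0.0025/(44.5×30.1) = 1.866×10^-6 K/W
R_outer film = 1/(h_o·A) = 1/(26.2×30.1) = 0.001268 K/W
Sum of known resistances R_other = 0.00127 K/W
Total R = ΔT/Q = 127/1700 = 0.07471 K/W
R_mineral wool = R_total − R_other = 0.07344 K/W
k = L/(R·A) = 0.095/(0.07344×30.1)

k ≈ 0.043 W/(m·K)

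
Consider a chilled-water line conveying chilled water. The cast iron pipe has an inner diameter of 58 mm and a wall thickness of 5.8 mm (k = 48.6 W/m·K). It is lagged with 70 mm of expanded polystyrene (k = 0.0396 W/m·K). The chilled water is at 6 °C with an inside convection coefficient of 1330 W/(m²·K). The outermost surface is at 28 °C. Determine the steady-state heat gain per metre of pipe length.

q′ ≈ 4.96 W/m

Treating each annulus and film as a series resistance:
R_inner film = 1/(h_i·2πr₁L) = 1/(1330×2π×0.029×1) = 0.004126 K/W
R_cast iron pipe wall = ln(34.8/29)/(2π×48.6×1) = 5.971×10^-4 K/W
R_expanded polystyrene = ln(104.8/34.8)/(2π×0.0396×1) = 4.431 K/W
R_total = 4.435 K/W
Q = ΔT/R_total = 22/4.435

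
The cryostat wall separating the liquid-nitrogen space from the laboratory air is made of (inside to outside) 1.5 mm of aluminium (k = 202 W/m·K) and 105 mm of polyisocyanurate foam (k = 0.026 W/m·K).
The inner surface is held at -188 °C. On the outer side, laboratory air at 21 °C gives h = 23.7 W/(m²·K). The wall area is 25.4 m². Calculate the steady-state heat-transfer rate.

Thermal resistances in series:
R_aluminium = L/(kA) = 0.0015/(202×25.4) = 2.924×10^-7 K/W
R_polyisocyanurate foam = L/(kA) = 0.105/(0.026×25.4) = 0.159 K/W
R_outer film = 1/(h_o·A) = 1/(23.7×25.4) = 0.001661 K/W
R_total = 0.1607 K/W
Q = ΔT / R_total = 209 / 0.1607

Q ≈ 1300 W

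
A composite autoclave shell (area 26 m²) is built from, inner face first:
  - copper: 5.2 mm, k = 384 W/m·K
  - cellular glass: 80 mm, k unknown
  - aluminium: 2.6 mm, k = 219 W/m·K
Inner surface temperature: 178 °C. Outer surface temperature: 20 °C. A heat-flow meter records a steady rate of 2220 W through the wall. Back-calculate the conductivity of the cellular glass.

k ≈ 0.0432 W/(m·K)

Model the wall as resistances in series:
R_copper = L/(kA) = 0.0052/(384×26) = 5.208×10^-7 K/W
R_aluminium = L/(kA) = 0.0026/(219×26) = 4.566×10^-7 K/W
Sum of known resistances R_other = 9.775×10^-7 K/W
Total R = ΔT/Q = 158/2220 = 0.07117 K/W
R_cellular glass = R_total − R_other = 0.07117 K/W
k = L/(R·A) = 0.08/(0.07117×26)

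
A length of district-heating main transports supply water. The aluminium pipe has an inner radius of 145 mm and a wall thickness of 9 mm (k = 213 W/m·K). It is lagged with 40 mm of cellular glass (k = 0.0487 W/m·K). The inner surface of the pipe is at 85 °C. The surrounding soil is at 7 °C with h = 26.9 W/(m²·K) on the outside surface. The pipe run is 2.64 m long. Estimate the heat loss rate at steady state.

Radial resistances (cylindrical: R_cond = ln(r_o/r_i)/(2πkL), R_conv = 1/(h·2πrL)):
R_aluminium pipe wall = ln(154/145)/(2π×213×2.64) = 1.704×10^-5 K/W
R_cellular glass = ln(194/154)/(2π×0.0487×2.64) = 0.2858 K/W
R_outer film = 1/(h_o·2πr_oL) = 1/(26.9×2π×0.194×2.64) = 0.01155 K/W
R_total = 0.2974 K/W
Q = ΔT/R_total = 78/0.2974

Q ≈ 262 W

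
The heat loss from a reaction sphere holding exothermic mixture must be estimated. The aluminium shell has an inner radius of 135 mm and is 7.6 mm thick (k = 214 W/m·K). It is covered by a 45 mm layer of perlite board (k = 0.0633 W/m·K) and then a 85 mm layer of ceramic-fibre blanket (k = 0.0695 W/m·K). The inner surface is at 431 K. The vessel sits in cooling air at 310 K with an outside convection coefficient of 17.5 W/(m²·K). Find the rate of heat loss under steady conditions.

Radial (spherical) resistances in series:
R_aluminium shell = (1/0.135 − 1/0.1426)/(4π×214) = 1.468×10^-4 K/W
R_perlite board = (1/0.1426 − 1/0.1876)/(4π×0.0633) = 2.115 K/W
R_ceramic-fibre blanket = (1/0.1876 − 1/0.2726)/(4π×0.0695) = 1.903 K/W
R_outer film = 1/(h·4πr_o²) = 1/(17.5×4π×0.2726²) = 0.06119 K/W
R_total = 4.079 K/W
Q = ΔT/R_total = 121/4.079

Q ≈ 29.7 W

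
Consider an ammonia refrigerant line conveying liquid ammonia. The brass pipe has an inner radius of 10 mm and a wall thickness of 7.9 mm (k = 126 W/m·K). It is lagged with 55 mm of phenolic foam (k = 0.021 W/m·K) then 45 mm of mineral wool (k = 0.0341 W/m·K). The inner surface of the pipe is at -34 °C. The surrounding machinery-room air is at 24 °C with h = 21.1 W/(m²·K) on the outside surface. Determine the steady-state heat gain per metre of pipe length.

Treating each annulus and film as a series resistance:
R_brass pipe wall = ln(17.9/10)/(2π×126×1) = 7.354×10^-4 K/W
R_phenolic foam = ln(72.9/17.9)/(2π×0.021×1) = 10.64 K/W
R_mineral wool = ln(117.9/72.9)/(2π×0.0341×1) = 2.244 K/W
R_outer film = 1/(h_o·2πr_oL) = 1/(21.1×2π×0.1179×1) = 0.06398 K/W
R_total = 12.95 K/W
Q = ΔT/R_total = 58/12.95

q′ ≈ 4.48 W/m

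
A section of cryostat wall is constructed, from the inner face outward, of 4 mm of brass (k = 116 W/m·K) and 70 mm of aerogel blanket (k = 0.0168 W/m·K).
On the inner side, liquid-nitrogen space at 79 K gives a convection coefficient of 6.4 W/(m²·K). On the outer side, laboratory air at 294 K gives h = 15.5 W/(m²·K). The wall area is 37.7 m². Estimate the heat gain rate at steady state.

Q ≈ 1850 W

Model the wall as resistances in series:
R_inner film = 1/(h_i·A) = 1/(6.4×37.7) = 0.004145 K/W
R_brass = L/(kA) = 0.004/(116×37.7) = 9.147×10^-7 K/W
R_aerogel blanket = L/(kA) = 0.07/(0.0168×37.7) = 0.1105 K/W
R_outer film = 1/(h_o·A) = 1/(15.5×37.7) = 0.001711 K/W
R_total = 0.1164 K/W
Q = ΔT / R_total = 215 / 0.1164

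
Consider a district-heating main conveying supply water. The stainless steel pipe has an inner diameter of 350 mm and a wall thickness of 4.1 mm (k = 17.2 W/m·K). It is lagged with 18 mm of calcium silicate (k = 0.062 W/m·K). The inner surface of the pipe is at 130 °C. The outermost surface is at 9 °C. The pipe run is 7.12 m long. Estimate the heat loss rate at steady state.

Q ≈ 3500 W

Radial resistances (cylindrical: R_cond = ln(r_o/r_i)/(2πkL), R_conv = 1/(h·2πrL)):
R_stainless steel pipe wall = ln(179.1/175)/(2π×17.2×7.12) = 3.01×10^-5 K/W
R_calcium silicate = ln(197.1/179.1)/(2π×0.062×7.12) = 0.03453 K/W
R_total = 0.03456 K/W
Q = ΔT/R_total = 121/0.03456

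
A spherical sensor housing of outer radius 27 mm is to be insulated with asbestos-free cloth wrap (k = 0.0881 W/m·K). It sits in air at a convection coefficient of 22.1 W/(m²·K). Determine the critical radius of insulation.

For a sphere r_cr = 2k/h = 2×0.0881/22.1
r_cr = 7.97 mm; since the bare radius (27 mm) is above r_cr, any added insulation will reduce heat loss.

r_cr ≈ 7.97 mm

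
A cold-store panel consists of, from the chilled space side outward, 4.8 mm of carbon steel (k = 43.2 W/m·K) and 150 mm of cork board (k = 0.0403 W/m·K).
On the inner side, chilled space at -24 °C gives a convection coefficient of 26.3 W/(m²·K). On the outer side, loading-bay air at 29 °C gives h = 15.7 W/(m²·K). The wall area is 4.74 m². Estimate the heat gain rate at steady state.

Q ≈ 65.7 W

Thermal resistances in series:
R_inner film = 1/(h_i·A) = 1/(26.3×4.74) = 0.008022 K/W
R_carbon steel = L/(kA) = 0.0048/(43.2×4.74) = 2.344×10^-5 K/W
R_cork board = L/(kA) = 0.15/(0.0403×4.74) = 0.7852 K/W
R_outer film = 1/(h_o·A) = 1/(15.7×4.74) = 0.01344 K/W
R_total = 0.8067 K/W
Q = ΔT / R_total = 53 / 0.8067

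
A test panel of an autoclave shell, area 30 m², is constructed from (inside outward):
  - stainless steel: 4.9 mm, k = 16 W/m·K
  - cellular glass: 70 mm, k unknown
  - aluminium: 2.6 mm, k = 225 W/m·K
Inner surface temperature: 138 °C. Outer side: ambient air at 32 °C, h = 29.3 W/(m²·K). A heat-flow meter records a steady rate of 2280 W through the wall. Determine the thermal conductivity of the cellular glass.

k ≈ 0.0515 W/(m·K)

Using the resistance-network approach (series):
R_stainless steel = L/(kA) = 0.0049/(16×30) = 1.021×10^-5 K/W
R_aluminium = L/(kA) = 0.0026/(225×30) = 3.852×10^-7 K/W
R_outer film = 1/(h_o·A) = 1/(29.3×30) = 0.001138 K/W
Sum of known resistances R_other = 0.001148 K/W
Total R = ΔT/Q = 106/2280 = 0.04649 K/W
R_cellular glass = R_total − R_other = 0.04534 K/W
k = L/(R·A) = 0.07/(0.04534×30)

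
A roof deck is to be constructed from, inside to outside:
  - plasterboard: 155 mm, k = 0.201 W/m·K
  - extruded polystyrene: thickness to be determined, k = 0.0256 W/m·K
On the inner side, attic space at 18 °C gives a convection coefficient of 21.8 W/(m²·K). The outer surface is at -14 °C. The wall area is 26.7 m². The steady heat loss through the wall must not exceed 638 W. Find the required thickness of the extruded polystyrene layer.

L ≈ 13.4 mm

Using the resistance-network approach (series):
R_inner film = 1/(h_i·A) = 1/(21.8×26.7) = 0.001718 K/W
R_plasterboard = L/(kA) = 0.155/(0.201×26.7) = 0.02888 K/W
Sum of the known resistances R_other = 0.0306 K/W
Required total resistance R_tot = ΔT/Q_allow = 32/638 = 0.05016 K/W
R_extruded polystyrene = R_tot − R_other = 0.01956 K/W
L = R·k·A = 0.01956×0.0256×26.7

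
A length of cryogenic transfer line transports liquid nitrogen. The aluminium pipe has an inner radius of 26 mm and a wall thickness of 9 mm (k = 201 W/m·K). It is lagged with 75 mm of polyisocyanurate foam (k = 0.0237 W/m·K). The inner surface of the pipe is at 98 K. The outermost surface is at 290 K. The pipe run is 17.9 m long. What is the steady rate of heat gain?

Q ≈ 447 W

Radial resistances (cylindrical: R_cond = ln(r_o/r_i)/(2πkL), R_conv = 1/(h·2πrL)):
R_aluminium pipe wall = ln(35/26)/(2π×201×17.9) = 1.315×10^-5 K/W
R_polyisocyanurate foam = ln(110/35)/(2π×0.0237×17.9) = 0.4296 K/W
R_total = 0.4296 K/W
Q = ΔT/R_total = 192/0.4296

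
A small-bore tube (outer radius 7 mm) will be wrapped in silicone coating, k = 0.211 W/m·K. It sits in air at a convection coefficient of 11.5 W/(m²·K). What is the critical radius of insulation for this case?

For a cylinder r_cr = k/h = 0.211/11.5
r_cr = 18.3 mm; since the bare radius (7 mm) is below r_cr, adding a thin layer of insulation will *increase* heat loss.

r_cr ≈ 18.3 mm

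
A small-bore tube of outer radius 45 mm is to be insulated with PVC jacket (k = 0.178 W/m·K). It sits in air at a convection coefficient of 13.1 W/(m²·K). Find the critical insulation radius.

For a cylinder r_cr = k/h = 0.178/13.1
r_cr = 13.6 mm; since the bare radius (45 mm) is above r_cr, any added insulation will reduce heat loss.

r_cr ≈ 13.6 mm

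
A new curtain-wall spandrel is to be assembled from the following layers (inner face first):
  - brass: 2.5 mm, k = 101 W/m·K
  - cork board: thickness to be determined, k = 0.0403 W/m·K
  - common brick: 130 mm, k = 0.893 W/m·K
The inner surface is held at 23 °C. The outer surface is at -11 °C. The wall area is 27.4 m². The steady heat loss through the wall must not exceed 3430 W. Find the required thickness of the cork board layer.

Using the resistance-network approach (series):
R_brass = L/(kA) = 0.0025/(101×27.4) = 9.034×10^-7 K/W
R_common brick = L/(kA) = 0.13/(0.893×27.4) = 0.005313 K/W
Sum of the known resistances R_other = 0.005314 K/W
Required total resistance R_tot = ΔT/Q_allow = 34/3430 = 0.009913 K/W
R_cork board = R_tot − R_other = 0.004599 K/W
L = R·k·A = 0.004599×0.0403×27.4

L ≈ 5.08 mm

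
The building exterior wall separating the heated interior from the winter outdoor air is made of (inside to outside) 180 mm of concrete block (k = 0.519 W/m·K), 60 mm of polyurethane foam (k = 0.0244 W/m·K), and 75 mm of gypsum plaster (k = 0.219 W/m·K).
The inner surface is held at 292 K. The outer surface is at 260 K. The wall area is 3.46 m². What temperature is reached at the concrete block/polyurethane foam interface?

Thermal resistances in series:
R_concrete block = L/(kA) = 0.18/(0.519×3.46) = 0.1002 K/W
R_polyurethane foam = L/(kA) = 0.06/(0.0244×3.46) = 0.7107 K/W
R_gypsum plaster = L/(kA) = 0.075/(0.219×3.46) = 0.09898 K/W
R_total = 0.9099 K/W;  Q = ΔT/R_total = 32/0.9099 = 35.17 W
T_interface = T_inner − Q·ΣR(inner→interface) = 292 − 35.2×0.1002

T ≈ 288 K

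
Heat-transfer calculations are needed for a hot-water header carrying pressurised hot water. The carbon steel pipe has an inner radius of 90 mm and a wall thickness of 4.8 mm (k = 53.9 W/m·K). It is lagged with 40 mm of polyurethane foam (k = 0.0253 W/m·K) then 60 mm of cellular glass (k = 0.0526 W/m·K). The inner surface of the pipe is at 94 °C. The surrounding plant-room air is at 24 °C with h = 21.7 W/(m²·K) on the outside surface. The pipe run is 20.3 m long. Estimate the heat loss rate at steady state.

Radial resistances (cylindrical: R_cond = ln(r_o/r_i)/(2πkL), R_conv = 1/(h·2πrL)):
R_carbon steel pipe wall = ln(94.8/90)/(2π×53.9×20.3) = 7.558×10^-6 K/W
R_polyurethane foam = ln(134.8/94.8)/(2π×0.0253×20.3) = 0.1091 K/W
R_cellular glass = ln(194.8/134.8)/(2π×0.0526×20.3) = 0.05488 K/W
R_outer film = 1/(h_o·2πr_oL) = 1/(21.7×2π×0.1948×20.3) = 0.001855 K/W
R_total = 0.1658 K/W
Q = ΔT/R_total = 70/0.1658

Q ≈ 422 W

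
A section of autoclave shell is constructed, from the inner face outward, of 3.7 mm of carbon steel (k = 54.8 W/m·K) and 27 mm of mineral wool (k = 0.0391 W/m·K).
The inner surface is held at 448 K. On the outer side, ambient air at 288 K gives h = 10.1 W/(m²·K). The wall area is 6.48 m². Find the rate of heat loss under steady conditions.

Treating each layer as a thermal resistance in series:
R_carbon steel = L/(kA) = 0.0037/(54.8×6.48) = 1.042×10^-5 K/W
R_mineral wool = L/(kA) = 0.027/(0.0391×6.48) = 0.1066 K/W
R_outer film = 1/(h_o·A) = 1/(10.1×6.48) = 0.01528 K/W
R_total = 0.1219 K/W
Q = ΔT / R_total = 160 / 0.1219

Q ≈ 1310 W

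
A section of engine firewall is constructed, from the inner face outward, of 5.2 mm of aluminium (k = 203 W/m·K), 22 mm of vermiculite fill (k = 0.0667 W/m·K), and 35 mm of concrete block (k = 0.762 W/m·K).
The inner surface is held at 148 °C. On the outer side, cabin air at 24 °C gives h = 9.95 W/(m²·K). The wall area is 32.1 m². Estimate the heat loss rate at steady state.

Using the resistance-network approach (series):
R_aluminium = L/(kA) = 0.0052/(203×32.1) = 7.98×10^-7 K/W
R_vermiculite fill = L/(kA) = 0.022/(0.0667×32.1) = 0.01028 K/W
R_concrete block = L/(kA) = 0.035/(0.762×32.1) = 0.001431 K/W
R_outer film = 1/(h_o·A) = 1/(9.95×32.1) = 0.003131 K/W
R_total = 0.01484 K/W
Q = ΔT / R_total = 124 / 0.01484

Q ≈ 8360 W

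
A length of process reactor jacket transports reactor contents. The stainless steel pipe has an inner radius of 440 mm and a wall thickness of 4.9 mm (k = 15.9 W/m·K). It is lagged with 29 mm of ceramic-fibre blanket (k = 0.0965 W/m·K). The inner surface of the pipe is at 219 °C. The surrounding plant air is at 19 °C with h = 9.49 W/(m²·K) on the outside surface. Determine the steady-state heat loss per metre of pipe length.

Radial resistances (cylindrical: R_cond = ln(r_o/r_i)/(2πkL), R_conv = 1/(h·2πrL)):
R_stainless steel pipe wall = ln(444.9/440)/(2π×15.9×1) = 1.109×10^-4 K/W
R_ceramic-fibre blanket = ln(473.9/444.9)/(2π×0.0965×1) = 0.1041 K/W
R_outer film = 1/(h_o·2πr_oL) = 1/(9.49×2π×0.4739×1) = 0.03539 K/W
R_total = 0.1396 K/W
Q = ΔT/R_total = 200/0.1396

q′ ≈ 1430 W/m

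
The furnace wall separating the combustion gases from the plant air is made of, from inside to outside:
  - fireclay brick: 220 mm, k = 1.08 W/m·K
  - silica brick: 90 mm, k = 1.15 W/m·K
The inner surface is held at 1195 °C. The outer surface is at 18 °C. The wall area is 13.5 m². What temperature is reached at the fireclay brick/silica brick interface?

T ≈ 345 °C

Using the resistance-network approach (series):
R_fireclay brick = L/(kA) = 0.22/(1.08×13.5) = 0.01509 K/W
R_silica brick = L/(kA) = 0.09/(1.15×13.5) = 0.005797 K/W
R_total = 0.02089 K/W;  Q = ΔT/R_total = 1177/0.02089 = 56350 W
T_interface = T_inner − Q·ΣR(inner→interface) = 1195 − 56400×0.01509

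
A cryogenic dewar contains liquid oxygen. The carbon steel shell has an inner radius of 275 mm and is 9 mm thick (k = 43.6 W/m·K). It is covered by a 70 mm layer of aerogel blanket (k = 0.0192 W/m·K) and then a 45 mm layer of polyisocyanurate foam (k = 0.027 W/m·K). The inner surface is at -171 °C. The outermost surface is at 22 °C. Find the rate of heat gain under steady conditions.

Q ≈ 50.5 W

Spherical conduction: R = (1/r_in − 1/r_out)/(4πk) per layer; series-sum.
R_carbon steel shell = (1/0.275 − 1/0.284)/(4π×43.6) = 2.103×10^-4 K/W
R_aerogel blanket = (1/0.284 − 1/0.354)/(4π×0.0192) = 2.886 K/W
R_polyisocyanurate foam = (1/0.354 − 1/0.399)/(4π×0.027) = 0.939 K/W
R_total = 3.825 K/W
Q = ΔT/R_total = 193/3.825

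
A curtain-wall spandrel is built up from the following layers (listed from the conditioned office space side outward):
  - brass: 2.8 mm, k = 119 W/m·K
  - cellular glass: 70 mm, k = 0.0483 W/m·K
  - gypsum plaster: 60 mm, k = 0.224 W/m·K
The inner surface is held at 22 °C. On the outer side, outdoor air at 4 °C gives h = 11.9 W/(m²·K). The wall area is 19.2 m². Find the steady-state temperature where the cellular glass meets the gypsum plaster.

Thermal resistances in series:
R_brass = L/(kA) = 0.0028/(119×19.2) = 1.225×10^-6 K/W
R_cellular glass = L/(kA) = 0.07/(0.0483×19.2) = 0.07548 K/W
R_gypsum plaster = L/(kA) = 0.06/(0.224×19.2) = 0.01395 K/W
R_outer film = 1/(h_o·A) = 1/(11.9×19.2) = 0.004377 K/W
R_total = 0.09381 K/W;  Q = ΔT/R_total = 18/0.09381 = 191.9 W
T_interface = T_inner − Q·ΣR(inner→interface) = 22 − 192×0.07548

T ≈ 7.52 °C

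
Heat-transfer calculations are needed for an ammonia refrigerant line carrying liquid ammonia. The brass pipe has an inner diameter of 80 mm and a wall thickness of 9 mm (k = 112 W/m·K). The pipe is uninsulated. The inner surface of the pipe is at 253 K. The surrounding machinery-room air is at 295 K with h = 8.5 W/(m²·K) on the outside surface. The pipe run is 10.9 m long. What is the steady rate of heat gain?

Radial resistances (cylindrical: R_cond = ln(r_o/r_i)/(2πkL), R_conv = 1/(h·2πrL)):
R_brass pipe wall = ln(49/40)/(2π×112×10.9) = 2.646×10^-5 K/W
R_outer film = 1/(h_o·2πr_oL) = 1/(8.5×2π×0.049×10.9) = 0.03506 K/W
R_total = 0.03508 K/W
Q = ΔT/R_total = 42/0.03508

Q ≈ 1200 W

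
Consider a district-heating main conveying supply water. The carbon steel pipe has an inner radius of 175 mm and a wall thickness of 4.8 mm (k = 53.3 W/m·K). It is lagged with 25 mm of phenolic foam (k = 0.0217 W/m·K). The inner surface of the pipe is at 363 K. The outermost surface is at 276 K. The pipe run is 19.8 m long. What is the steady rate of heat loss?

Q ≈ 1800 W

Cylindrical conduction, so R = ln(r₂/r₁)/(2πkL) per layer, in series:
R_carbon steel pipe wall = ln(179.8/175)/(2π×53.3×19.8) = 4.081×10^-6 K/W
R_phenolic foam = ln(204.8/179.8)/(2π×0.0217×19.8) = 0.04822 K/W
R_total = 0.04823 K/W
Q = ΔT/R_total = 87/0.04823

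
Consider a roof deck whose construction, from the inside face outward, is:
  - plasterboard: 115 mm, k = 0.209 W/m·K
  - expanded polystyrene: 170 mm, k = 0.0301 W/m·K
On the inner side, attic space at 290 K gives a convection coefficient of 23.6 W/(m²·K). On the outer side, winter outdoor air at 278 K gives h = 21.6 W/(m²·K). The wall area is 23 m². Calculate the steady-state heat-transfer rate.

Series thermal resistances:
R_inner film = 1/(h_i·A) = 1/(23.6×23) = 0.001842 K/W
R_plasterboard = L/(kA) = 0.115/(0.209×23) = 0.02392 K/W
R_expanded polystyrene = L/(kA) = 0.17/(0.0301×23) = 0.2456 K/W
R_outer film = 1/(h_o·A) = 1/(21.6×23) = 0.002013 K/W
R_total = 0.2733 K/W
Q = ΔT / R_total = 12 / 0.2733

Q ≈ 43.9 W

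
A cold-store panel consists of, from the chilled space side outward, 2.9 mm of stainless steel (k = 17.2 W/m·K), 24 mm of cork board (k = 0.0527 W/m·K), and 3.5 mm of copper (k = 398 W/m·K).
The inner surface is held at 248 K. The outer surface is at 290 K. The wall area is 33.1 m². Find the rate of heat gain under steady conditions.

Q ≈ 3050 W

Thermal resistances in series:
R_stainless steel = L/(kA) = 0.0029/(17.2×33.1) = 5.094×10^-6 K/W
R_cork board = L/(kA) = 0.024/(0.0527×33.1) = 0.01376 K/W
R_copper = L/(kA) = 0.0035/(398×33.1) = 2.657×10^-7 K/W
R_total = 0.01376 K/W
Q = ΔT / R_total = 42 / 0.01376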